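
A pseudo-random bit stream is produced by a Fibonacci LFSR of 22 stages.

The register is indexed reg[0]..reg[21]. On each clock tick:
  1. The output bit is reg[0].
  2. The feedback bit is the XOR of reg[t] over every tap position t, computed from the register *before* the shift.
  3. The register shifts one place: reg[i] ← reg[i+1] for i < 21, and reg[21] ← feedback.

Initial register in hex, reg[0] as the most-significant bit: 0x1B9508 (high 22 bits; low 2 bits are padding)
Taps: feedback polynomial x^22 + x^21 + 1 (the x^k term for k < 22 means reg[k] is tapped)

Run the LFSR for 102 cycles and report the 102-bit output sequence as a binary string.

000110111001010100001000010010111001100000111110001101000100000010101111011000011111110011010110111110

tick  register→output (feedback)
  0  0001101110010101000010→0 (0)
  1  0011011100101010000100→0 (0)
  2  0110111001010100001000→0 (0)
  3  1101110010101000010000→1 (1)
  4  1011100101010000100001→1 (0)
  5  0111001010100001000010→0 (0)
  6  1110010101000010000100→1 (1)
  7  1100101010000100001001→1 (0)
  8  1001010100001000010010→1 (1)
  9  0010101000010000100101→0 (1)
 10  0101010000100001001011→0 (1)
 11  1010100001000010010111→1 (0)
 12  0101000010000100101110→0 (0)
 13  1010000100001001011100→1 (1)
 14  0100001000010010111001→0 (1)
 15  1000010000100101110011→1 (0)
 16  0000100001001011100110→0 (0)
 17  0001000010010111001100→0 (0)
 18  0010000100101110011000→0 (0)
 19  0100001001011100110000→0 (0)
 20  1000010010111001100000→1 (1)
 21  0000100101110011000001→0 (1)
 22  0001001011100110000011→0 (1)
 23  0010010111001100000111→0 (1)
 24  0100101110011000001111→0 (1)
 25  1001011100110000011111→1 (0)
 26  0010111001100000111110→0 (0)
 27  0101110011000001111100→0 (0)
 28  1011100110000011111000→1 (1)
 29  0111001100000111110001→0 (1)
 30  1110011000001111100011→1 (0)
 31  1100110000011111000110→1 (1)
 32  1001100000111110001101→1 (0)
 33  0011000001111100011010→0 (0)
 34  0110000011111000110100→0 (0)
 35  1100000111110001101000→1 (1)
 36  1000001111100011010001→1 (0)
 37  0000011111000110100010→0 (0)
 38  0000111110001101000100→0 (0)
 39  0001111100011010001000→0 (0)
 40  0011111000110100010000→0 (0)
 41  0111110001101000100000→0 (0)
 42  1111100011010001000000→1 (1)
 43  1111000110100010000001→1 (0)
 44  1110001101000100000010→1 (1)
 45  1100011010001000000101→1 (0)
 46  1000110100010000001010→1 (1)
 47  0001101000100000010101→0 (1)
 48  0011010001000000101011→0 (1)
 49  0110100010000001010111→0 (1)
 50  1101000100000010101111→1 (0)
 51  1010001000000101011110→1 (1)
 52  0100010000001010111101→0 (1)
 53  1000100000010101111011→1 (0)
 54  0001000000101011110110→0 (0)
 55  0010000001010111101100→0 (0)
 56  0100000010101111011000→0 (0)
 57  1000000101011110110000→1 (1)
 58  0000001010111101100001→0 (1)
 59  0000010101111011000011→0 (1)
 60  0000101011110110000111→0 (1)
 61  0001010111101100001111→0 (1)
 62  0010101111011000011111→0 (1)
 63  0101011110110000111111→0 (1)
 64  1010111101100001111111→1 (0)
 65  0101111011000011111110→0 (0)
 66  1011110110000111111100→1 (1)
 67  0111101100001111111001→0 (1)
 68  1111011000011111110011→1 (0)
 69  1110110000111111100110→1 (1)
 70  1101100001111111001101→1 (0)
 71  1011000011111110011010→1 (1)
 72  0110000111111100110101→0 (1)
 73  1100001111111001101011→1 (0)
 74  1000011111110011010110→1 (1)
 75  0000111111100110101101→0 (1)
 76  0001111111001101011011→0 (1)
 77  0011111110011010110111→0 (1)
 78  0111111100110101101111→0 (1)
 79  1111111001101011011111→1 (0)
 80  1111110011010110111110→1 (1)
 81  1111100110101101111101→1 (0)
 82  1111001101011011111010→1 (1)
 83  1110011010110111110101→1 (0)
 84  1100110101101111101010→1 (1)
 85  1001101011011111010101→1 (0)
 86  0011010110111110101010→0 (0)
 87  0110101101111101010100→0 (0)
 88  1101011011111010101000→1 (1)
 89  1010110111110101010001→1 (0)
 90  0101101111101010100010→0 (0)
 91  1011011111010101000100→1 (1)
 92  0110111110101010001001→0 (1)
 93  1101111101010100010011→1 (0)
 94  1011111010101000100110→1 (1)
 95  0111110101010001001101→0 (1)
 96  1111101010100010011011→1 (0)
 97  1111010101000100110110→1 (1)
 98  1110101010001001101101→1 (0)
 99  1101010100010011011010→1 (1)
100  1010101000100110110101→1 (0)
101  0101010001001101101010→0 (0)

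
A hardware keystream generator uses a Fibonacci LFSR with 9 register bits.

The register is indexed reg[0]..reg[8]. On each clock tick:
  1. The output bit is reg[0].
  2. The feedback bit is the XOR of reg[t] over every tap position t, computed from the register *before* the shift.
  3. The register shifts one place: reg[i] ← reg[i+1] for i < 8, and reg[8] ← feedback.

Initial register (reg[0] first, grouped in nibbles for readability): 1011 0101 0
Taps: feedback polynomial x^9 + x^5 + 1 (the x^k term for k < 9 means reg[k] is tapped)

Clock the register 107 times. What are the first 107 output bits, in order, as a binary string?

10110101000010100010011101100101111011000011010101001110010000110001000010000000010001000110010001110101011

k : reg_k → out_k, fb_k
0: 101101010 → 1, fb=0
1: 011010100 → 0, fb=0
2: 110101000 → 1, fb=0
3: 101010000 → 1, fb=1
4: 010100001 → 0, fb=0
5: 101000010 → 1, fb=1
6: 010000101 → 0, fb=0
7: 100001010 → 1, fb=0
8: 000010100 → 0, fb=0
9: 000101000 → 0, fb=1
10: 001010001 → 0, fb=0
11: 010100010 → 0, fb=0
12: 101000100 → 1, fb=1
13: 010001001 → 0, fb=1
14: 100010011 → 1, fb=1
15: 000100111 → 0, fb=0
16: 001001110 → 0, fb=1
17: 010011101 → 0, fb=1
18: 100111011 → 1, fb=0
19: 001110110 → 0, fb=0
20: 011101100 → 0, fb=1
21: 111011001 → 1, fb=0
22: 110110010 → 1, fb=1
23: 101100101 → 1, fb=1
24: 011001011 → 0, fb=1
25: 110010111 → 1, fb=1
26: 100101111 → 1, fb=0
27: 001011110 → 0, fb=1
28: 010111101 → 0, fb=1
29: 101111011 → 1, fb=0
30: 011110110 → 0, fb=0
31: 111101100 → 1, fb=0
32: 111011000 → 1, fb=0
33: 110110000 → 1, fb=1
34: 101100001 → 1, fb=1
35: 011000011 → 0, fb=0
36: 110000110 → 1, fb=1
37: 100001101 → 1, fb=0
38: 000011010 → 0, fb=1
39: 000110101 → 0, fb=0
40: 001101010 → 0, fb=1
41: 011010101 → 0, fb=0
42: 110101010 → 1, fb=0
43: 101010100 → 1, fb=1
44: 010101001 → 0, fb=1
45: 101010011 → 1, fb=1
46: 010100111 → 0, fb=0
47: 101001110 → 1, fb=0
48: 010011100 → 0, fb=1
49: 100111001 → 1, fb=0
50: 001110010 → 0, fb=0
51: 011100100 → 0, fb=0
52: 111001000 → 1, fb=0
53: 110010000 → 1, fb=1
54: 100100001 → 1, fb=1
55: 001000011 → 0, fb=0
56: 010000110 → 0, fb=0
57: 100001100 → 1, fb=0
58: 000011000 → 0, fb=1
59: 000110001 → 0, fb=0
60: 001100010 → 0, fb=0
61: 011000100 → 0, fb=0
62: 110001000 → 1, fb=0
63: 100010000 → 1, fb=1
64: 000100001 → 0, fb=0
65: 001000010 → 0, fb=0
66: 010000100 → 0, fb=0
67: 100001000 → 1, fb=0
68: 000010000 → 0, fb=0
69: 000100000 → 0, fb=0
70: 001000000 → 0, fb=0
71: 010000000 → 0, fb=0
72: 100000000 → 1, fb=1
73: 000000001 → 0, fb=0
74: 000000010 → 0, fb=0
75: 000000100 → 0, fb=0
76: 000001000 → 0, fb=1
77: 000010001 → 0, fb=0
78: 000100010 → 0, fb=0
79: 001000100 → 0, fb=0
80: 010001000 → 0, fb=1
81: 100010001 → 1, fb=1
82: 000100011 → 0, fb=0
83: 001000110 → 0, fb=0
84: 010001100 → 0, fb=1
85: 100011001 → 1, fb=0
86: 000110010 → 0, fb=0
87: 001100100 → 0, fb=0
88: 011001000 → 0, fb=1
89: 110010001 → 1, fb=1
90: 100100011 → 1, fb=1
91: 001000111 → 0, fb=0
92: 010001110 → 0, fb=1
93: 100011101 → 1, fb=0
94: 000111010 → 0, fb=1
95: 001110101 → 0, fb=0
96: 011101010 → 0, fb=1
97: 111010101 → 1, fb=1
98: 110101011 → 1, fb=0
99: 101010110 → 1, fb=1
100: 010101101 → 0, fb=1
101: 101011011 → 1, fb=0
102: 010110110 → 0, fb=0
103: 101101100 → 1, fb=0
104: 011011000 → 0, fb=1
105: 110110001 → 1, fb=1
106: 101100011 → 1, fb=1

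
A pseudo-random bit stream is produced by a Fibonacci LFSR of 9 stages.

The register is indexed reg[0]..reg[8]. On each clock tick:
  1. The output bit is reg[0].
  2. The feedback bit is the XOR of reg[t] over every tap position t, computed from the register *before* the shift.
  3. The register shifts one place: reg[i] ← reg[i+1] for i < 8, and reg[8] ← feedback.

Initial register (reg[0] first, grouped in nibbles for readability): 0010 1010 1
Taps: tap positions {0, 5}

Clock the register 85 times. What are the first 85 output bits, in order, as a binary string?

step | reg (before) | out | fb
   0 | 001010101 | 0 | 0
   1 | 010101010 | 0 | 1
   2 | 101010101 | 1 | 1
   3 | 010101011 | 0 | 1
   4 | 101010111 | 1 | 1
   5 | 010101111 | 0 | 1
   6 | 101011111 | 1 | 0
   7 | 010111110 | 0 | 1
   8 | 101111101 | 1 | 0
   9 | 011111010 | 0 | 1
  10 | 111110101 | 1 | 1
  11 | 111101011 | 1 | 0
  12 | 111010110 | 1 | 1
  13 | 110101101 | 1 | 0
  14 | 101011010 | 1 | 0
  15 | 010110100 | 0 | 0
  16 | 101101000 | 1 | 0
  17 | 011010000 | 0 | 0
  18 | 110100000 | 1 | 1
  19 | 101000001 | 1 | 1
  20 | 010000011 | 0 | 0
  21 | 100000110 | 1 | 1
  22 | 000001101 | 0 | 1
  23 | 000011011 | 0 | 1
  24 | 000110111 | 0 | 0
  25 | 001101110 | 0 | 1
  26 | 011011101 | 0 | 1
  27 | 110111011 | 1 | 0
  28 | 101110110 | 1 | 1
  29 | 011101101 | 0 | 1
  30 | 111011011 | 1 | 0
  31 | 110110110 | 1 | 1
  32 | 101101101 | 1 | 0
  33 | 011011010 | 0 | 1
  34 | 110110101 | 1 | 1
  35 | 101101011 | 1 | 0
  36 | 011010110 | 0 | 0
  37 | 110101100 | 1 | 0
  38 | 101011000 | 1 | 0
  39 | 010110000 | 0 | 0
  40 | 101100000 | 1 | 1
  41 | 011000001 | 0 | 0
  42 | 110000010 | 1 | 1
  43 | 100000101 | 1 | 1
  44 | 000001011 | 0 | 1
  45 | 000010111 | 0 | 0
  46 | 000101110 | 0 | 1
  47 | 001011101 | 0 | 1
  48 | 010111011 | 0 | 1
  49 | 101110111 | 1 | 1
  50 | 011101111 | 0 | 1
  51 | 111011111 | 1 | 0
  52 | 110111110 | 1 | 0
  53 | 101111100 | 1 | 0
  54 | 011111000 | 0 | 1
  55 | 111110001 | 1 | 1
  56 | 111100011 | 1 | 1
  57 | 111000111 | 1 | 1
  58 | 110001111 | 1 | 0
  59 | 100011110 | 1 | 0
  60 | 000111100 | 0 | 1
  61 | 001111001 | 0 | 1
  62 | 011110011 | 0 | 0
  63 | 111100110 | 1 | 1
  64 | 111001101 | 1 | 0
  65 | 110011010 | 1 | 0
  66 | 100110100 | 1 | 1
  67 | 001101001 | 0 | 1
  68 | 011010011 | 0 | 0
  69 | 110100110 | 1 | 1
  70 | 101001101 | 1 | 0
  71 | 010011010 | 0 | 1
  72 | 100110101 | 1 | 1
  73 | 001101011 | 0 | 1
  74 | 011010111 | 0 | 0
  75 | 110101110 | 1 | 0
  76 | 101011100 | 1 | 0
  77 | 010111000 | 0 | 1
  78 | 101110001 | 1 | 1
  79 | 011100011 | 0 | 0
  80 | 111000110 | 1 | 1
  81 | 110001101 | 1 | 0
  82 | 100011010 | 1 | 0
  83 | 000110100 | 0 | 0
  84 | 001101000 | 0 | 1

0010101010111110101101000001101110110110101100000101110111110001111001101001101011100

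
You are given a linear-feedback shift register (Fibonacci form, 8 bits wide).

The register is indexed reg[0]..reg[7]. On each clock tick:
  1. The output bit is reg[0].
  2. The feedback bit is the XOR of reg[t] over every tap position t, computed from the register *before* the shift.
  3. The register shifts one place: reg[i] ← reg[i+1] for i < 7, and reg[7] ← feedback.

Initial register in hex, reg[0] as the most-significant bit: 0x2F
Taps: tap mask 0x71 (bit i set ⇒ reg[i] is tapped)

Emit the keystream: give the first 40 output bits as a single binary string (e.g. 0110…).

0010111111011110011011101110010101001010

step | reg (before) | out | fb
   0 | 00101111 | 0 | 1
   1 | 01011111 | 0 | 1
   2 | 10111111 | 1 | 0
   3 | 01111110 | 0 | 1
   4 | 11111101 | 1 | 1
   5 | 11111011 | 1 | 1
   6 | 11110111 | 1 | 1
   7 | 11101111 | 1 | 0
   8 | 11011110 | 1 | 0
   9 | 10111100 | 1 | 1
  10 | 01111001 | 0 | 1
  11 | 11110011 | 1 | 0
  12 | 11100110 | 1 | 1
  13 | 11001101 | 1 | 1
  14 | 10011011 | 1 | 1
  15 | 00110111 | 0 | 0
  16 | 01101110 | 0 | 1
  17 | 11011101 | 1 | 1
  18 | 10111011 | 1 | 1
  19 | 01110111 | 0 | 0
  20 | 11101110 | 1 | 0
  21 | 11011100 | 1 | 1
  22 | 10111001 | 1 | 0
  23 | 01110010 | 0 | 1
  24 | 11100101 | 1 | 0
  25 | 11001010 | 1 | 1
  26 | 10010101 | 1 | 0
  27 | 00101010 | 0 | 0
  28 | 01010100 | 0 | 1
  29 | 10101001 | 1 | 0
  30 | 01010010 | 0 | 1
  31 | 10100101 | 1 | 0
  32 | 01001010 | 0 | 0
  33 | 10010100 | 1 | 0
  34 | 00101000 | 0 | 1
  35 | 01010001 | 0 | 0
  36 | 10100010 | 1 | 0
  37 | 01000100 | 0 | 1
  38 | 10001001 | 1 | 0
  39 | 00010010 | 0 | 1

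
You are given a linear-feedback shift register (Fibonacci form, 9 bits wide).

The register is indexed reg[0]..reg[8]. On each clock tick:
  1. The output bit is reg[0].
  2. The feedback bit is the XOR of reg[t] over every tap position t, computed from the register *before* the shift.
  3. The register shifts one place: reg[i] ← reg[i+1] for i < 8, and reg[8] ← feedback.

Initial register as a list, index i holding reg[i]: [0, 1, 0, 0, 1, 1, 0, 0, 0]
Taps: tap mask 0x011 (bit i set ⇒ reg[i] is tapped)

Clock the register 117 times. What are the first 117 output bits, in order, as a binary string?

k : reg_k → out_k, fb_k
0: 010011000 → 0, fb=1
1: 100110001 → 1, fb=0
2: 001100010 → 0, fb=0
3: 011000100 → 0, fb=0
4: 110001000 → 1, fb=1
5: 100010001 → 1, fb=0
6: 000100010 → 0, fb=0
7: 001000100 → 0, fb=0
8: 010001000 → 0, fb=0
9: 100010000 → 1, fb=0
10: 000100000 → 0, fb=0
11: 001000000 → 0, fb=0
12: 010000000 → 0, fb=0
13: 100000000 → 1, fb=1
14: 000000001 → 0, fb=0
15: 000000010 → 0, fb=0
16: 000000100 → 0, fb=0
17: 000001000 → 0, fb=0
18: 000010000 → 0, fb=1
19: 000100001 → 0, fb=0
20: 001000010 → 0, fb=0
21: 010000100 → 0, fb=0
22: 100001000 → 1, fb=1
23: 000010001 → 0, fb=1
24: 000100011 → 0, fb=0
25: 001000110 → 0, fb=0
26: 010001100 → 0, fb=0
27: 100011000 → 1, fb=0
28: 000110000 → 0, fb=1
29: 001100001 → 0, fb=0
30: 011000010 → 0, fb=0
31: 110000100 → 1, fb=1
32: 100001001 → 1, fb=1
33: 000010011 → 0, fb=1
34: 000100111 → 0, fb=0
35: 001001110 → 0, fb=0
36: 010011100 → 0, fb=1
37: 100111001 → 1, fb=0
38: 001110010 → 0, fb=1
39: 011100101 → 0, fb=0
40: 111001010 → 1, fb=1
41: 110010101 → 1, fb=0
42: 100101010 → 1, fb=1
43: 001010101 → 0, fb=1
44: 010101011 → 0, fb=0
45: 101010110 → 1, fb=0
46: 010101100 → 0, fb=0
47: 101011000 → 1, fb=0
48: 010110000 → 0, fb=1
49: 101100001 → 1, fb=1
50: 011000011 → 0, fb=0
51: 110000110 → 1, fb=1
52: 100001101 → 1, fb=1
53: 000011011 → 0, fb=1
54: 000110111 → 0, fb=1
55: 001101111 → 0, fb=0
56: 011011110 → 0, fb=1
57: 110111101 → 1, fb=0
58: 101111010 → 1, fb=0
59: 011110100 → 0, fb=1
60: 111101001 → 1, fb=1
61: 111010011 → 1, fb=0
62: 110100110 → 1, fb=1
63: 101001101 → 1, fb=1
64: 010011011 → 0, fb=1
65: 100110111 → 1, fb=0
66: 001101110 → 0, fb=0
67: 011011100 → 0, fb=1
68: 110111001 → 1, fb=0
69: 101110010 → 1, fb=0
70: 011100100 → 0, fb=0
71: 111001000 → 1, fb=1
72: 110010001 → 1, fb=0
73: 100100010 → 1, fb=1
74: 001000101 → 0, fb=0
75: 010001010 → 0, fb=0
76: 100010100 → 1, fb=0
77: 000101000 → 0, fb=0
78: 001010000 → 0, fb=1
79: 010100001 → 0, fb=0
80: 101000010 → 1, fb=1
81: 010000101 → 0, fb=0
82: 100001010 → 1, fb=1
83: 000010101 → 0, fb=1
84: 000101011 → 0, fb=0
85: 001010110 → 0, fb=1
86: 010101101 → 0, fb=0
87: 101011010 → 1, fb=0
88: 010110100 → 0, fb=1
89: 101101001 → 1, fb=1
90: 011010011 → 0, fb=1
91: 110100111 → 1, fb=1
92: 101001111 → 1, fb=1
93: 010011111 → 0, fb=1
94: 100111111 → 1, fb=0
95: 001111110 → 0, fb=1
96: 011111101 → 0, fb=1
97: 111111011 → 1, fb=0
98: 111110110 → 1, fb=0
99: 111101100 → 1, fb=1
100: 111011001 → 1, fb=0
101: 110110010 → 1, fb=0
102: 101100100 → 1, fb=1
103: 011001001 → 0, fb=0
104: 110010010 → 1, fb=0
105: 100100100 → 1, fb=1
106: 001001001 → 0, fb=0
107: 010010010 → 0, fb=1
108: 100100101 → 1, fb=1
109: 001001011 → 0, fb=0
110: 010010110 → 0, fb=1
111: 100101101 → 1, fb=1
112: 001011011 → 0, fb=1
113: 010110111 → 0, fb=1
114: 101101111 → 1, fb=1
115: 011011111 → 0, fb=1
116: 110111111 → 1, fb=0

010011000100010000000010000100011000010011100101010110000110111101001101110010001010000101011010011111101100100100101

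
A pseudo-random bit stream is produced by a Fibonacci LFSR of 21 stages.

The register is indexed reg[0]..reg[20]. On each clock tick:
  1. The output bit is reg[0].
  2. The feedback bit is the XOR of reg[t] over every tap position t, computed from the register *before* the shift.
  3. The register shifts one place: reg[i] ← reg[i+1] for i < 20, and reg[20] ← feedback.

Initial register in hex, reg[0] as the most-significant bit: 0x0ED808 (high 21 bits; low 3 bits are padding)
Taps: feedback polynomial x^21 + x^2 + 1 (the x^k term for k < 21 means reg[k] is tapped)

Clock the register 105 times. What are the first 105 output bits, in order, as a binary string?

step | reg (before) | out | fb
   0 | 000011101101100000001 | 0 | 0
   1 | 000111011011000000010 | 0 | 0
   2 | 001110110110000000100 | 0 | 1
   3 | 011101101100000001001 | 0 | 1
   4 | 111011011000000010011 | 1 | 0
   5 | 110110110000000100110 | 1 | 1
   6 | 101101100000001001101 | 1 | 0
   7 | 011011000000010011010 | 0 | 1
   8 | 110110000000100110101 | 1 | 1
   9 | 101100000001001101011 | 1 | 0
  10 | 011000000010011010110 | 0 | 1
  11 | 110000000100110101101 | 1 | 1
  12 | 100000001001101011011 | 1 | 1
  13 | 000000010011010110111 | 0 | 0
  14 | 000000100110101101110 | 0 | 0
  15 | 000001001101011011100 | 0 | 0
  16 | 000010011010110111000 | 0 | 0
  17 | 000100110101101110000 | 0 | 0
  18 | 001001101011011100000 | 0 | 1
  19 | 010011010110111000001 | 0 | 0
  20 | 100110101101110000010 | 1 | 1
  21 | 001101011011100000101 | 0 | 1
  22 | 011010110111000001011 | 0 | 1
  23 | 110101101110000010111 | 1 | 1
  24 | 101011011100000101111 | 1 | 0
  25 | 010110111000001011110 | 0 | 0
  26 | 101101110000010111100 | 1 | 0
  27 | 011011100000101111000 | 0 | 1
  28 | 110111000001011110001 | 1 | 1
  29 | 101110000010111100011 | 1 | 0
  30 | 011100000101111000110 | 0 | 1
  31 | 111000001011110001101 | 1 | 0
  32 | 110000010111100011010 | 1 | 1
  33 | 100000101111000110101 | 1 | 1
  34 | 000001011110001101011 | 0 | 0
  35 | 000010111100011010110 | 0 | 0
  36 | 000101111000110101100 | 0 | 0
  37 | 001011110001101011000 | 0 | 1
  38 | 010111100011010110001 | 0 | 0
  39 | 101111000110101100010 | 1 | 0
  40 | 011110001101011000100 | 0 | 1
  41 | 111100011010110001001 | 1 | 0
  42 | 111000110101100010010 | 1 | 0
  43 | 110001101011000100100 | 1 | 1
  44 | 100011010110001001001 | 1 | 1
  45 | 000110101100010010011 | 0 | 0
  46 | 001101011000100100110 | 0 | 1
  47 | 011010110001001001101 | 0 | 1
  48 | 110101100010010011011 | 1 | 1
  49 | 101011000100100110111 | 1 | 0
  50 | 010110001001001101110 | 0 | 0
  51 | 101100010010011011100 | 1 | 0
  52 | 011000100100110111000 | 0 | 1
  53 | 110001001001101110001 | 1 | 1
  54 | 100010010011011100011 | 1 | 1
  55 | 000100100110111000111 | 0 | 0
  56 | 001001001101110001110 | 0 | 1
  57 | 010010011011100011101 | 0 | 0
  58 | 100100110111000111010 | 1 | 1
  59 | 001001101110001110101 | 0 | 1
  60 | 010011011100011101011 | 0 | 0
  61 | 100110111000111010110 | 1 | 1
  62 | 001101110001110101101 | 0 | 1
  63 | 011011100011101011011 | 0 | 1
  64 | 110111000111010110111 | 1 | 1
  65 | 101110001110101101111 | 1 | 0
  66 | 011100011101011011110 | 0 | 1
  67 | 111000111010110111101 | 1 | 0
  68 | 110001110101101111010 | 1 | 1
  69 | 100011101011011110101 | 1 | 1
  70 | 000111010110111101011 | 0 | 0
  71 | 001110101101111010110 | 0 | 1
  72 | 011101011011110101101 | 0 | 1
  73 | 111010110111101011011 | 1 | 0
  74 | 110101101111010110110 | 1 | 1
  75 | 101011011110101101101 | 1 | 0
  76 | 010110111101011011010 | 0 | 0
  77 | 101101111010110110100 | 1 | 0
  78 | 011011110101101101000 | 0 | 1
  79 | 110111101011011010001 | 1 | 1
  80 | 101111010110110100011 | 1 | 0
  81 | 011110101101101000110 | 0 | 1
  82 | 111101011011010001101 | 1 | 0
  83 | 111010110110100011010 | 1 | 0
  84 | 110101101101000110100 | 1 | 1
  85 | 101011011010001101001 | 1 | 0
  86 | 010110110100011010010 | 0 | 0
  87 | 101101101000110100100 | 1 | 0
  88 | 011011010001101001000 | 0 | 1
  89 | 110110100011010010001 | 1 | 1
  90 | 101101000110100100011 | 1 | 0
  91 | 011010001101001000110 | 0 | 1
  92 | 110100011010010001101 | 1 | 1
  93 | 101000110100100011011 | 1 | 0
  94 | 010001101001000110110 | 0 | 0
  95 | 100011010010001101100 | 1 | 1
  96 | 000110100100011011001 | 0 | 0
  97 | 001101001000110110010 | 0 | 1
  98 | 011010010001101100101 | 0 | 1
  99 | 110100100011011001011 | 1 | 1
 100 | 101001000110110010111 | 1 | 0
 101 | 010010001101100101110 | 0 | 0
 102 | 100100011011001011100 | 1 | 1
 103 | 001000110110010111001 | 0 | 1
 104 | 010001101100101110011 | 0 | 0

000011101101100000001001101011011100000101111000110101100010010011011100011101011011110101101101000110100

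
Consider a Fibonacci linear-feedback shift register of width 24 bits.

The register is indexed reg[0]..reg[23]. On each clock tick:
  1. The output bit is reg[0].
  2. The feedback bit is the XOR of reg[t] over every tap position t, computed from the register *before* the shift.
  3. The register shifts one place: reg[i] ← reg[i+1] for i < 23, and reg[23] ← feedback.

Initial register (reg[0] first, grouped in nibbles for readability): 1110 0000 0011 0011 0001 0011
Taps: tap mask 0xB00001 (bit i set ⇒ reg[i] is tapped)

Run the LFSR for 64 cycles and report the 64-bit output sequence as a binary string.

1110000000110011000100110010010010110100100011000100111011111000

k : reg_k → out_k, fb_k
0: 111000000011001100010011 → 1, fb=0
1: 110000000110011000100110 → 1, fb=0
2: 100000001100110001001100 → 1, fb=1
3: 000000011001100010011001 → 0, fb=0
4: 000000110011000100110010 → 0, fb=0
5: 000001100110001001100100 → 0, fb=1
6: 000011001100010011001001 → 0, fb=0
7: 000110011000100110010010 → 0, fb=0
8: 001100110001001100100100 → 0, fb=1
9: 011001100010011001001001 → 0, fb=0
10: 110011000100110010010010 → 1, fb=1
11: 100110001001100100100101 → 1, fb=1
12: 001100010011001001001011 → 0, fb=0
13: 011000100110010010010110 → 0, fb=1
14: 110001001100100100101101 → 1, fb=0
15: 100010011001001001011010 → 1, fb=0
16: 000100110010010010110100 → 0, fb=1
17: 001001100100100101101001 → 0, fb=0
18: 010011001001001011010010 → 0, fb=0
19: 100110010010010110100100 → 1, fb=0
20: 001100100100101101001000 → 0, fb=1
21: 011001001001011010010001 → 0, fb=1
22: 110010010010110100100011 → 1, fb=0
23: 100100100101101001000110 → 1, fb=0
24: 001001001011010010001100 → 0, fb=0
25: 010010010110100100011000 → 0, fb=1
26: 100100101101001000110001 → 1, fb=0
27: 001001011010010001100010 → 0, fb=0
28: 010010110100100011000100 → 0, fb=1
29: 100101101001000110001001 → 1, fb=1
30: 001011010010001100010011 → 0, fb=1
31: 010110100100011000100111 → 0, fb=0
32: 101101001000110001001110 → 1, fb=1
33: 011010010001100010011101 → 0, fb=1
34: 110100100011000100111011 → 1, fb=1
35: 101001000110001001110111 → 1, fb=1
36: 010010001100010011101111 → 0, fb=1
37: 100100011000100111011111 → 1, fb=0
38: 001000110001001110111110 → 0, fb=0
39: 010001100010011101111100 → 0, fb=0
40: 100011000100111011111000 → 1, fb=0
41: 000110001001110111110000 → 0, fb=0
42: 001100010011101111100000 → 0, fb=0
43: 011000100111011111000000 → 0, fb=0
44: 110001001110111110000000 → 1, fb=1
45: 100010011101111100000001 → 1, fb=0
46: 000100111011111000000010 → 0, fb=0
47: 001001110111110000000100 → 0, fb=1
48: 010011101111100000001001 → 0, fb=0
49: 100111011111000000010010 → 1, fb=1
50: 001110111110000000100101 → 0, fb=0
51: 011101111100000001001010 → 0, fb=1
52: 111011111000000010010101 → 1, fb=1
53: 110111110000000100101011 → 1, fb=1
54: 101111100000001001010111 → 1, fb=1
55: 011111000000010010101111 → 0, fb=1
56: 111110000000100101011111 → 1, fb=0
57: 111100000001001010111110 → 1, fb=1
58: 111000000010010101111101 → 1, fb=0
59: 110000000100101011111010 → 1, fb=0
60: 100000001001010111110100 → 1, fb=0
61: 000000010010101111101000 → 0, fb=1
62: 000000100101011111010001 → 0, fb=1
63: 000001001010111110100011 → 0, fb=1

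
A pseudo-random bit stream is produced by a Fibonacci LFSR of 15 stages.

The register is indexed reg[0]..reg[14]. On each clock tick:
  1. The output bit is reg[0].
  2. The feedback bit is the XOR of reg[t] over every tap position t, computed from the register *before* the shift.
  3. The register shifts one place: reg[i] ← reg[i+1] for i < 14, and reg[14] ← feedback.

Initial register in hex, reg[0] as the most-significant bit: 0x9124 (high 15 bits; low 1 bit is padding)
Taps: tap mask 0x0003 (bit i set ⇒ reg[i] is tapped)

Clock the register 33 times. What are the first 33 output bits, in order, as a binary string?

100100010010010101100110110111110

tick  register→output (feedback)
  0  100100010010010→1 (1)
  1  001000100100101→0 (0)
  2  010001001001010→0 (1)
  3  100010010010101→1 (1)
  4  000100100101011→0 (0)
  5  001001001010110→0 (0)
  6  010010010101100→0 (1)
  7  100100101011001→1 (1)
  8  001001010110011→0 (0)
  9  010010101100110→0 (1)
 10  100101011001101→1 (1)
 11  001010110011011→0 (0)
 12  010101100110110→0 (1)
 13  101011001101101→1 (1)
 14  010110011011011→0 (1)
 15  101100110110111→1 (1)
 16  011001101101111→0 (1)
 17  110011011011111→1 (0)
 18  100110110111110→1 (1)
 19  001101101111101→0 (0)
 20  011011011111010→0 (1)
 21  110110111110101→1 (0)
 22  101101111101010→1 (1)
 23  011011111010101→0 (1)
 24  110111110101011→1 (0)
 25  101111101010110→1 (1)
 26  011111010101101→0 (1)
 27  111110101011011→1 (0)
 28  111101010110110→1 (0)
 29  111010101101100→1 (0)
 30  110101011011000→1 (0)
 31  101010110110000→1 (1)
 32  010101101100001→0 (1)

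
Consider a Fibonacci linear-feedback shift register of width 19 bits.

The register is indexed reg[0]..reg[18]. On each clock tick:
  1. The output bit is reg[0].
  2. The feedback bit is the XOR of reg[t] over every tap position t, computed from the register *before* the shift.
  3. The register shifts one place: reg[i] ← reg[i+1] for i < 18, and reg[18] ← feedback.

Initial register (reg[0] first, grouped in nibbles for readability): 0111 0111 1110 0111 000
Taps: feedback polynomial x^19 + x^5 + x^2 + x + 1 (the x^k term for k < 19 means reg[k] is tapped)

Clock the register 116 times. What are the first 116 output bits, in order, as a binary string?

01110111111001110001011101101010111100010010100101011110010111101010101000001001100000101110000110011010000100101111

step | reg (before) | out | fb
   0 | 0111011111100111000 | 0 | 1
   1 | 1110111111001110001 | 1 | 0
   2 | 1101111110011100010 | 1 | 1
   3 | 1011111100111000101 | 1 | 1
   4 | 0111111001110001011 | 0 | 1
   5 | 1111110011100010111 | 1 | 0
   6 | 1111100111000101110 | 1 | 1
   7 | 1111001110001011101 | 1 | 1
   8 | 1110011100010111011 | 1 | 0
   9 | 1100111000101110110 | 1 | 1
  10 | 1001110001011101101 | 1 | 0
  11 | 0011100010111011010 | 0 | 1
  12 | 0111000101110110101 | 0 | 0
  13 | 1110001011101101010 | 1 | 1
  14 | 1100010111011010101 | 1 | 1
  15 | 1000101110110101011 | 1 | 1
  16 | 0001011101101010111 | 0 | 1
  17 | 0010111011010101111 | 0 | 0
  18 | 0101110110101011110 | 0 | 0
  19 | 1011101101010111100 | 1 | 0
  20 | 0111011010101111000 | 0 | 1
  21 | 1110110101011110001 | 1 | 0
  22 | 1101101010111100010 | 1 | 0
  23 | 1011010101111000100 | 1 | 1
  24 | 0110101011110001001 | 0 | 0
  25 | 1101010111100010010 | 1 | 1
  26 | 1010101111000100101 | 1 | 0
  27 | 0101011110001001010 | 0 | 0
  28 | 1010111100010010100 | 1 | 1
  29 | 0101111000100101001 | 0 | 0
  30 | 1011110001001010010 | 1 | 1
  31 | 0111100010010100101 | 0 | 0
  32 | 1111000100101001010 | 1 | 1
  33 | 1110001001010010101 | 1 | 1
  34 | 1100010010100101011 | 1 | 1
  35 | 1000100101001010111 | 1 | 1
  36 | 0001001010010101111 | 0 | 0
  37 | 0010010100101011110 | 0 | 0
  38 | 0100101001010111100 | 0 | 1
  39 | 1001010010101111001 | 1 | 0
  40 | 0010100101011110010 | 0 | 1
  41 | 0101001010111100101 | 0 | 1
  42 | 1010010101111001011 | 1 | 1
  43 | 0100101011110010111 | 0 | 1
  44 | 1001010111100101111 | 1 | 0
  45 | 0010101111001011110 | 0 | 1
  46 | 0101011110010111101 | 0 | 0
  47 | 1010111100101111010 | 1 | 1
  48 | 0101111001011110101 | 0 | 0
  49 | 1011110010111101010 | 1 | 1
  50 | 0111100101111010101 | 0 | 0
  51 | 1111001011110101010 | 1 | 1
  52 | 1110010111101010101 | 1 | 0
  53 | 1100101111010101010 | 1 | 0
  54 | 1001011110101010100 | 1 | 0
  55 | 0010111101010101000 | 0 | 0
  56 | 0101111010101010000 | 0 | 0
  57 | 1011110101010100000 | 1 | 1
  58 | 0111101010101000001 | 0 | 0
  59 | 1111010101010000010 | 1 | 0
  60 | 1110101010100000100 | 1 | 1
  61 | 1101010101000001001 | 1 | 1
  62 | 1010101010000010011 | 1 | 0
  63 | 0101010100000100110 | 0 | 0
  64 | 1010101000001001100 | 1 | 0
  65 | 0101010000010011000 | 0 | 0
  66 | 1010100000100110000 | 1 | 0
  67 | 0101000001001100000 | 0 | 1
  68 | 1010000010011000001 | 1 | 0
  69 | 0100000100110000010 | 0 | 1
  70 | 1000001001100000101 | 1 | 1
  71 | 0000010011000001011 | 0 | 1
  72 | 0000100110000010111 | 0 | 0
  73 | 0001001100000101110 | 0 | 0
  74 | 0010011000001011100 | 0 | 0
  75 | 0100110000010111000 | 0 | 0
  76 | 1001100000101110000 | 1 | 1
  77 | 0011000001011100001 | 0 | 1
  78 | 0110000010111000011 | 0 | 0
  79 | 1100000101110000110 | 1 | 0
  80 | 1000001011100001100 | 1 | 1
  81 | 0000010111000011001 | 0 | 1
  82 | 0000101110000110011 | 0 | 0
  83 | 0001011100001100110 | 0 | 1
  84 | 0010111000011001101 | 0 | 0
  85 | 0101110000110011010 | 0 | 0
  86 | 1011100001100110100 | 1 | 0
  87 | 0111000011001101000 | 0 | 0
  88 | 1110000110011010000 | 1 | 1
  89 | 1100001100110100001 | 1 | 0
  90 | 1000011001101000010 | 1 | 0
  91 | 0000110011010000100 | 0 | 1
  92 | 0001100110100001001 | 0 | 0
  93 | 0011001101000010010 | 0 | 1
  94 | 0110011010000100101 | 0 | 1
  95 | 1100110100001001011 | 1 | 1
  96 | 1001101000010010111 | 1 | 1
  97 | 0011010000100101111 | 0 | 0
  98 | 0110100001001011110 | 0 | 0
  99 | 1101000010010111100 | 1 | 0
 100 | 1010000100101111000 | 1 | 0
 101 | 0100001001011110000 | 0 | 1
 102 | 1000010010111100001 | 1 | 0
 103 | 0000100101111000010 | 0 | 0
 104 | 0001001011110000100 | 0 | 0
 105 | 0010010111100001000 | 0 | 0
 106 | 0100101111000010000 | 0 | 1
 107 | 1001011110000100001 | 1 | 0
 108 | 0010111100001000010 | 0 | 0
 109 | 0101111000010000100 | 0 | 0
 110 | 1011110000100001000 | 1 | 1
 111 | 0111100001000010001 | 0 | 0
 112 | 1111000010000100010 | 1 | 1
 113 | 1110000100001000101 | 1 | 1
 114 | 1100001000010001011 | 1 | 0
 115 | 1000010000100010110 | 1 | 0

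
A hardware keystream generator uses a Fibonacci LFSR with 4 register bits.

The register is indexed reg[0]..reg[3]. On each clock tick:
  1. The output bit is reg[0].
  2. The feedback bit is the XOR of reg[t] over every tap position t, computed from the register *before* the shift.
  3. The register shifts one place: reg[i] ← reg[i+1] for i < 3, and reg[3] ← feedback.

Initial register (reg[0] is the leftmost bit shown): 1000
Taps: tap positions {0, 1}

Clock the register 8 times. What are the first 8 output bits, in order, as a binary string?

k : reg_k → out_k, fb_k
0: 1000 → 1, fb=1
1: 0001 → 0, fb=0
2: 0010 → 0, fb=0
3: 0100 → 0, fb=1
4: 1001 → 1, fb=1
5: 0011 → 0, fb=0
6: 0110 → 0, fb=1
7: 1101 → 1, fb=0

10001001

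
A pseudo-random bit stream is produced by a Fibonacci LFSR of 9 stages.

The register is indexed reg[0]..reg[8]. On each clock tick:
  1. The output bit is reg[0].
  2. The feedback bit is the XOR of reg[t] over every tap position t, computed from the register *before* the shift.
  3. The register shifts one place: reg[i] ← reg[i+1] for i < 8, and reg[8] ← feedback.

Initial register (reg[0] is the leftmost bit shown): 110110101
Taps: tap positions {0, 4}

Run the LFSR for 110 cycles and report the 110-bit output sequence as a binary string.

11011010101110001001100010001000000001000010001100001001110010101011000011011110100110111001000101000010101101

step | reg (before) | out | fb
   0 | 110110101 | 1 | 0
   1 | 101101010 | 1 | 1
   2 | 011010101 | 0 | 1
   3 | 110101011 | 1 | 1
   4 | 101010111 | 1 | 0
   5 | 010101110 | 0 | 0
   6 | 101011100 | 1 | 0
   7 | 010111000 | 0 | 1
   8 | 101110001 | 1 | 0
   9 | 011100010 | 0 | 0
  10 | 111000100 | 1 | 1
  11 | 110001001 | 1 | 1
  12 | 100010011 | 1 | 0
  13 | 000100110 | 0 | 0
  14 | 001001100 | 0 | 0
  15 | 010011000 | 0 | 1
  16 | 100110001 | 1 | 0
  17 | 001100010 | 0 | 0
  18 | 011000100 | 0 | 0
  19 | 110001000 | 1 | 1
  20 | 100010001 | 1 | 0
  21 | 000100010 | 0 | 0
  22 | 001000100 | 0 | 0
  23 | 010001000 | 0 | 0
  24 | 100010000 | 1 | 0
  25 | 000100000 | 0 | 0
  26 | 001000000 | 0 | 0
  27 | 010000000 | 0 | 0
  28 | 100000000 | 1 | 1
  29 | 000000001 | 0 | 0
  30 | 000000010 | 0 | 0
  31 | 000000100 | 0 | 0
  32 | 000001000 | 0 | 0
  33 | 000010000 | 0 | 1
  34 | 000100001 | 0 | 0
  35 | 001000010 | 0 | 0
  36 | 010000100 | 0 | 0
  37 | 100001000 | 1 | 1
  38 | 000010001 | 0 | 1
  39 | 000100011 | 0 | 0
  40 | 001000110 | 0 | 0
  41 | 010001100 | 0 | 0
  42 | 100011000 | 1 | 0
  43 | 000110000 | 0 | 1
  44 | 001100001 | 0 | 0
  45 | 011000010 | 0 | 0
  46 | 110000100 | 1 | 1
  47 | 100001001 | 1 | 1
  48 | 000010011 | 0 | 1
  49 | 000100111 | 0 | 0
  50 | 001001110 | 0 | 0
  51 | 010011100 | 0 | 1
  52 | 100111001 | 1 | 0
  53 | 001110010 | 0 | 1
  54 | 011100101 | 0 | 0
  55 | 111001010 | 1 | 1
  56 | 110010101 | 1 | 0
  57 | 100101010 | 1 | 1
  58 | 001010101 | 0 | 1
  59 | 010101011 | 0 | 0
  60 | 101010110 | 1 | 0
  61 | 010101100 | 0 | 0
  62 | 101011000 | 1 | 0
  63 | 010110000 | 0 | 1
  64 | 101100001 | 1 | 1
  65 | 011000011 | 0 | 0
  66 | 110000110 | 1 | 1
  67 | 100001101 | 1 | 1
  68 | 000011011 | 0 | 1
  69 | 000110111 | 0 | 1
  70 | 001101111 | 0 | 0
  71 | 011011110 | 0 | 1
  72 | 110111101 | 1 | 0
  73 | 101111010 | 1 | 0
  74 | 011110100 | 0 | 1
  75 | 111101001 | 1 | 1
  76 | 111010011 | 1 | 0
  77 | 110100110 | 1 | 1
  78 | 101001101 | 1 | 1
  79 | 010011011 | 0 | 1
  80 | 100110111 | 1 | 0
  81 | 001101110 | 0 | 0
  82 | 011011100 | 0 | 1
  83 | 110111001 | 1 | 0
  84 | 101110010 | 1 | 0
  85 | 011100100 | 0 | 0
  86 | 111001000 | 1 | 1
  87 | 110010001 | 1 | 0
  88 | 100100010 | 1 | 1
  89 | 001000101 | 0 | 0
  90 | 010001010 | 0 | 0
  91 | 100010100 | 1 | 0
  92 | 000101000 | 0 | 0
  93 | 001010000 | 0 | 1
  94 | 010100001 | 0 | 0
  95 | 101000010 | 1 | 1
  96 | 010000101 | 0 | 0
  97 | 100001010 | 1 | 1
  98 | 000010101 | 0 | 1
  99 | 000101011 | 0 | 0
 100 | 001010110 | 0 | 1
 101 | 010101101 | 0 | 0
 102 | 101011010 | 1 | 0
 103 | 010110100 | 0 | 1
 104 | 101101001 | 1 | 1
 105 | 011010011 | 0 | 1
 106 | 110100111 | 1 | 1
 107 | 101001111 | 1 | 1
 108 | 010011111 | 0 | 1
 109 | 100111111 | 1 | 0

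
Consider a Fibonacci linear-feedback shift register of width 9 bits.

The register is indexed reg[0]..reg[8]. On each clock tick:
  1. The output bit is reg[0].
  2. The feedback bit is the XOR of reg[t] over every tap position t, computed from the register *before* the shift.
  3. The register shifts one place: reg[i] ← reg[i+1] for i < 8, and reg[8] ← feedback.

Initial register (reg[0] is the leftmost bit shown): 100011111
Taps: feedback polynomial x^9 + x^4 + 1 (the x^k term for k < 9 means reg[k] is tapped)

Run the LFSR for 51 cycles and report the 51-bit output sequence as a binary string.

k : reg_k → out_k, fb_k
0: 100011111 → 1, fb=0
1: 000111110 → 0, fb=1
2: 001111101 → 0, fb=1
3: 011111011 → 0, fb=1
4: 111110111 → 1, fb=0
5: 111101110 → 1, fb=1
6: 111011101 → 1, fb=0
7: 110111010 → 1, fb=0
8: 101110100 → 1, fb=0
9: 011101000 → 0, fb=0
10: 111010000 → 1, fb=0
11: 110100000 → 1, fb=1
12: 101000001 → 1, fb=1
13: 010000011 → 0, fb=0
14: 100000110 → 1, fb=1
15: 000001101 → 0, fb=0
16: 000011010 → 0, fb=1
17: 000110101 → 0, fb=1
18: 001101011 → 0, fb=0
19: 011010110 → 0, fb=1
20: 110101101 → 1, fb=1
21: 101011011 → 1, fb=0
22: 010110110 → 0, fb=1
23: 101101101 → 1, fb=1
24: 011011011 → 0, fb=1
25: 110110111 → 1, fb=0
26: 101101110 → 1, fb=1
27: 011011101 → 0, fb=1
28: 110111011 → 1, fb=0
29: 101110110 → 1, fb=0
30: 011101100 → 0, fb=0
31: 111011000 → 1, fb=0
32: 110110000 → 1, fb=0
33: 101100000 → 1, fb=1
34: 011000001 → 0, fb=0
35: 110000010 → 1, fb=1
36: 100000101 → 1, fb=1
37: 000001011 → 0, fb=0
38: 000010110 → 0, fb=1
39: 000101101 → 0, fb=0
40: 001011010 → 0, fb=1
41: 010110101 → 0, fb=1
42: 101101011 → 1, fb=1
43: 011010111 → 0, fb=1
44: 110101111 → 1, fb=1
45: 101011111 → 1, fb=0
46: 010111110 → 0, fb=1
47: 101111101 → 1, fb=0
48: 011111010 → 0, fb=1
49: 111110101 → 1, fb=0
50: 111101010 → 1, fb=1

100011111011101000001101011011011101100000101101011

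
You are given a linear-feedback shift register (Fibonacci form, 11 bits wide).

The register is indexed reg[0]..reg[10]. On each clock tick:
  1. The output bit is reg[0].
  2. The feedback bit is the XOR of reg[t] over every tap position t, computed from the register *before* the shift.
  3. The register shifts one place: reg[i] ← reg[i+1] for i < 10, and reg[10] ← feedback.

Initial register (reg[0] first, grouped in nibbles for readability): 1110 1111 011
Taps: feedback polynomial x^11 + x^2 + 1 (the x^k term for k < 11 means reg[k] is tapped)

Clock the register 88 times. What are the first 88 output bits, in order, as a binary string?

1110111101101010010110000110011100111111011110000101001100100011111101011000010001110010

tick  register→output (feedback)
  0  11101111011→1 (0)
  1  11011110110→1 (1)
  2  10111101101→1 (0)
  3  01111011010→0 (1)
  4  11110110101→1 (0)
  5  11101101010→1 (0)
  6  11011010100→1 (1)
  7  10110101001→1 (0)
  8  01101010010→0 (1)
  9  11010100101→1 (1)
 10  10101001011→1 (0)
 11  01010010110→0 (0)
 12  10100101100→1 (0)
 13  01001011000→0 (0)
 14  10010110000→1 (1)
 15  00101100001→0 (1)
 16  01011000011→0 (0)
 17  10110000110→1 (0)
 18  01100001100→0 (1)
 19  11000011001→1 (1)
 20  10000110011→1 (1)
 21  00001100111→0 (0)
 22  00011001110→0 (0)
 23  00110011100→0 (1)
 24  01100111001→0 (1)
 25  11001110011→1 (1)
 26  10011100111→1 (1)
 27  00111001111→0 (1)
 28  01110011111→0 (1)
 29  11100111111→1 (0)
 30  11001111110→1 (1)
 31  10011111101→1 (1)
 32  00111111011→0 (1)
 33  01111110111→0 (1)
 34  11111101111→1 (0)
 35  11111011110→1 (0)
 36  11110111100→1 (0)
 37  11101111000→1 (0)
 38  11011110000→1 (1)
 39  10111100001→1 (0)
 40  01111000010→0 (1)
 41  11110000101→1 (0)
 42  11100001010→1 (0)
 43  11000010100→1 (1)
 44  10000101001→1 (1)
 45  00001010011→0 (0)
 46  00010100110→0 (0)
 47  00101001100→0 (1)
 48  01010011001→0 (0)
 49  10100110010→1 (0)
 50  01001100100→0 (0)
 51  10011001000→1 (1)
 52  00110010001→0 (1)
 53  01100100011→0 (1)
 54  11001000111→1 (1)
 55  10010001111→1 (1)
 56  00100011111→0 (1)
 57  01000111111→0 (0)
 58  10001111110→1 (1)
 59  00011111101→0 (0)
 60  00111111010→0 (1)
 61  01111110101→0 (1)
 62  11111101011→1 (0)
 63  11111010110→1 (0)
 64  11110101100→1 (0)
 65  11101011000→1 (0)
 66  11010110000→1 (1)
 67  10101100001→1 (0)
 68  01011000010→0 (0)
 69  10110000100→1 (0)
 70  01100001000→0 (1)
 71  11000010001→1 (1)
 72  10000100011→1 (1)
 73  00001000111→0 (0)
 74  00010001110→0 (0)
 75  00100011100→0 (1)
 76  01000111001→0 (0)
 77  10001110010→1 (1)
 78  00011100101→0 (0)
 79  00111001010→0 (1)
 80  01110010101→0 (1)
 81  11100101011→1 (0)
 82  11001010110→1 (1)
 83  10010101101→1 (1)
 84  00101011011→0 (1)
 85  01010110111→0 (0)
 86  10101101110→1 (0)
 87  01011011100→0 (0)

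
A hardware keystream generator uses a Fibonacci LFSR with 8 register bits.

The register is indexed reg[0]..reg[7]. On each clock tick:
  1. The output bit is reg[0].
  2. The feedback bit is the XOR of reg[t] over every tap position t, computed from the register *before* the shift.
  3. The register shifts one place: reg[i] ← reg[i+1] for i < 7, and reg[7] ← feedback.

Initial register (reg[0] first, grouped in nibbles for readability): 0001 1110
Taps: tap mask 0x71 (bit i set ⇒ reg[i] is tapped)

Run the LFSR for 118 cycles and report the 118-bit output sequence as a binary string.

k : reg_k → out_k, fb_k
0: 00011110 → 0, fb=1
1: 00111101 → 0, fb=0
2: 01111010 → 0, fb=0
3: 11110100 → 1, fb=0
4: 11101000 → 1, fb=0
5: 11010000 → 1, fb=1
6: 10100001 → 1, fb=1
7: 01000011 → 0, fb=1
8: 10000111 → 1, fb=1
9: 00001111 → 0, fb=1
10: 00011111 → 0, fb=1
11: 00111111 → 0, fb=1
12: 01111111 → 0, fb=1
13: 11111111 → 1, fb=0
14: 11111110 → 1, fb=0
15: 11111100 → 1, fb=1
16: 11111001 → 1, fb=0
17: 11110010 → 1, fb=0
18: 11100100 → 1, fb=0
19: 11001000 → 1, fb=0
20: 10010000 → 1, fb=1
21: 00100001 → 0, fb=0
22: 01000010 → 0, fb=1
23: 10000101 → 1, fb=0
24: 00001010 → 0, fb=0
25: 00010100 → 0, fb=1
26: 00101001 → 0, fb=1
27: 01010011 → 0, fb=1
28: 10100111 → 1, fb=1
29: 01001111 → 0, fb=1
30: 10011111 → 1, fb=0
31: 00111110 → 0, fb=1
32: 01111101 → 0, fb=0
33: 11111010 → 1, fb=1
34: 11110101 → 1, fb=0
35: 11101010 → 1, fb=1
36: 11010101 → 1, fb=0
37: 10101010 → 1, fb=1
38: 01010101 → 0, fb=1
39: 10101011 → 1, fb=1
40: 01010111 → 0, fb=0
41: 10101110 → 1, fb=0
42: 01011100 → 0, fb=0
43: 10111000 → 1, fb=0
44: 01110000 → 0, fb=0
45: 11100000 → 1, fb=1
46: 11000001 → 1, fb=1
47: 10000011 → 1, fb=0
48: 00000110 → 0, fb=0
49: 00001100 → 0, fb=0
50: 00011000 → 0, fb=1
51: 00110001 → 0, fb=0
52: 01100010 → 0, fb=1
53: 11000101 → 1, fb=0
54: 10001010 → 1, fb=1
55: 00010101 → 0, fb=1
56: 00101011 → 0, fb=0
57: 01010110 → 0, fb=0
58: 10101100 → 1, fb=1
59: 01011001 → 0, fb=1
60: 10110011 → 1, fb=0
61: 01100110 → 0, fb=0
62: 11001100 → 1, fb=1
63: 10011001 → 1, fb=0
64: 00110010 → 0, fb=1
65: 01100101 → 0, fb=1
66: 11001011 → 1, fb=1
67: 10010111 → 1, fb=1
68: 00101111 → 0, fb=1
69: 01011111 → 0, fb=1
70: 10111111 → 1, fb=0
71: 01111110 → 0, fb=1
72: 11111101 → 1, fb=1
73: 11111011 → 1, fb=1
74: 11110111 → 1, fb=1
75: 11101111 → 1, fb=0
76: 11011110 → 1, fb=0
77: 10111100 → 1, fb=1
78: 01111001 → 0, fb=1
79: 11110011 → 1, fb=0
80: 11100110 → 1, fb=1
81: 11001101 → 1, fb=1
82: 10011011 → 1, fb=1
83: 00110111 → 0, fb=0
84: 01101110 → 0, fb=1
85: 11011101 → 1, fb=1
86: 10111011 → 1, fb=1
87: 01110111 → 0, fb=0
88: 11101110 → 1, fb=0
89: 11011100 → 1, fb=1
90: 10111001 → 1, fb=0
91: 01110010 → 0, fb=1
92: 11100101 → 1, fb=0
93: 11001010 → 1, fb=1
94: 10010101 → 1, fb=0
95: 00101010 → 0, fb=0
96: 01010100 → 0, fb=1
97: 10101001 → 1, fb=0
98: 01010010 → 0, fb=1
99: 10100101 → 1, fb=0
100: 01001010 → 0, fb=0
101: 10010100 → 1, fb=0
102: 00101000 → 0, fb=1
103: 01010001 → 0, fb=0
104: 10100010 → 1, fb=0
105: 01000100 → 0, fb=1
106: 10001001 → 1, fb=0
107: 00010010 → 0, fb=1
108: 00100101 → 0, fb=1
109: 01001011 → 0, fb=0
110: 10010110 → 1, fb=1
111: 00101101 → 0, fb=0
112: 01011010 → 0, fb=0
113: 10110100 → 1, fb=0
114: 01101000 → 0, fb=1
115: 11010001 → 1, fb=1
116: 10100011 → 1, fb=0
117: 01000110 → 0, fb=0

0001111010000111111110010000101001111101010101110000011000101011001100101111110111100110111011100101010010100010010110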